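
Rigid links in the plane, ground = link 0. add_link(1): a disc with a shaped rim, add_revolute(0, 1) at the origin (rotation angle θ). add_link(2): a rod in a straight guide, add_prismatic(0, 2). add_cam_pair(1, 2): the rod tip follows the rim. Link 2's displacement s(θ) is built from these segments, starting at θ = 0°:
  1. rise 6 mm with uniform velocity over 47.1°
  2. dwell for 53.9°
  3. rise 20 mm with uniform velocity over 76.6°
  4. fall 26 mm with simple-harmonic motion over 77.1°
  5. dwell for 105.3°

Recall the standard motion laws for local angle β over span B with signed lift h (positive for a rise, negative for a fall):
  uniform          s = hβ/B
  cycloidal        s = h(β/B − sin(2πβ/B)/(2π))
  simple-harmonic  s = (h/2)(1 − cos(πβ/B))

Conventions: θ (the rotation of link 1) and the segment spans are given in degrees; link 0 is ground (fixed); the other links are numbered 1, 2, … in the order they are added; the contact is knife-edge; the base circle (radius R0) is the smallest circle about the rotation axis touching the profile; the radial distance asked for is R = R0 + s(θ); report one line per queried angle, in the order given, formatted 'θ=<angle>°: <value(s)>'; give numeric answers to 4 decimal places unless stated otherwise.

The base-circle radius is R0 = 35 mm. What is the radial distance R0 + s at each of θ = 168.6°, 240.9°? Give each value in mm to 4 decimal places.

segment 1 (0° to 47.1°, uniform, h = 6) is passed completely: s = 0.0000 + (6) = 6.0000
segment 2 (47.1° to 101°, dwell): s unchanged at 6.0000
θ = 168.6° falls in segment 3 (101° to 177.6°, uniform, h = 20): β = 168.6 − 101 = 67.6°, B = 76.6°; Δs = 20·67.6/76.6 = 17.6501; s = 6.0000 + 17.6501 = 23.6501
segment 3 (101° to 177.6°, uniform, h = 20) is passed completely: s = 6.0000 + (20) = 26.0000
θ = 240.9° falls in segment 4 (177.6° to 254.7°, simple-harmonic, h = -26): β = 240.9 − 177.6 = 63.3°, B = 77.1°; Δs = -26/2·(1 − cos(π·0.8210)) = -23.9983; s = 26.0000 − 23.9983 = 2.0017
θ=168.6°: R = R0 + s = 35 + 23.6501 = 58.6501
θ=240.9°: R = R0 + s = 35 + 2.0017 = 37.0017

θ=168.6°: 58.6501
θ=240.9°: 37.0017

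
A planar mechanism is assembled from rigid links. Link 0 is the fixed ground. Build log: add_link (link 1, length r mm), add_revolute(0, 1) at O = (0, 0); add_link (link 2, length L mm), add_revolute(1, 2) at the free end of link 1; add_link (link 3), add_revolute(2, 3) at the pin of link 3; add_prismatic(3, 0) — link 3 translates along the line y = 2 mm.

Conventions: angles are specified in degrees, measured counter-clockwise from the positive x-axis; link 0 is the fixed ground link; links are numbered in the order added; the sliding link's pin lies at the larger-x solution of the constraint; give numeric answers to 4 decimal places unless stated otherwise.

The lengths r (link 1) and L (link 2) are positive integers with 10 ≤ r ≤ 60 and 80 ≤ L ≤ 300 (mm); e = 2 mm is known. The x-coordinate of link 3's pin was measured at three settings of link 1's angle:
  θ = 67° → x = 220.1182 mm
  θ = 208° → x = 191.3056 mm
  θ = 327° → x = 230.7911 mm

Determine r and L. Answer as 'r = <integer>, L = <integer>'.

constraint per measurement: (x − r cos θ)² + (r sin θ − e)² = L²
subtracting the θ₁ and θ₂ equations cancels the r² and L² terms:
r = (x₁² − x₂²) / (2[(x₁cos θ₁ + e sin θ₁) − (x₂cos θ₂ + e sin θ₂)]) = 23.0000 → r = 23
L² = (x₁ − r cos θ₁)² + (r sin θ₁ − e)² = 44944.0120 → L = 212.0000 → L = 212
check at θ₃=327°: x = 230.7911 (printed 230.7911) ✓

r = 23, L = 212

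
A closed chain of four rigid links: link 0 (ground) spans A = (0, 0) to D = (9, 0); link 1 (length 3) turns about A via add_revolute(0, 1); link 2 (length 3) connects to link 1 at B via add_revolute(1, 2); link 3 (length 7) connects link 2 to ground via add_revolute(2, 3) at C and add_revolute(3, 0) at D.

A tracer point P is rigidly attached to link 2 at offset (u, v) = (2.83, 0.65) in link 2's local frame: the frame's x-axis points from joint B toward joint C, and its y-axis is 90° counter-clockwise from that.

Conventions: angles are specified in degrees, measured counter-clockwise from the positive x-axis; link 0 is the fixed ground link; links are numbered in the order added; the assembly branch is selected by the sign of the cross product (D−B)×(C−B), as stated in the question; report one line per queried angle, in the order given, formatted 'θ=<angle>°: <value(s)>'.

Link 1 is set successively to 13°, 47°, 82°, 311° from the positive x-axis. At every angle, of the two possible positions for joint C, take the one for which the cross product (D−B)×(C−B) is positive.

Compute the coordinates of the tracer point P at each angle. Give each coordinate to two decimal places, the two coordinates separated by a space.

A=(0,0), D=(9.00,0)
θ=13°: B = A + 3.00·(cos13°, sin13°) = (2.9231, 0.6749)
θ=13°: |BD| = 6.1142
θ=13°: circle(B,3.00) ∩ circle(D,7.00): a=-0.2139, h=2.9924
θ=13°:   candidates: C₊=(3.0408,3.6725) cross=18.296; C₋=(2.3802,-2.2756) cross=-18.296
θ=13°:   branch + wants cross > 0 → take C=(3.0408,3.6725) (cross=18.296)
θ=13°: ex = (C−B)/|BC| = (0.0392,0.9992); ey = (-0.9992,0.0392)
θ=13°: P = B + 2.83·ex + 0.65·ey = (2.3846,3.5282)
θ=47°: B = A + 3.00·(cos47°, sin47°) = (2.0460, 2.1941)
θ=47°: |BD| = 7.2919
θ=47°: circle(B,3.00) ∩ circle(D,7.00): a=0.9032, h=2.8608
θ=47°:   candidates: C₊=(3.7681,4.6505) cross=20.861; C₋=(2.0466,-0.8059) cross=-20.861
θ=47°:   branch + wants cross > 0 → take C=(3.7681,4.6505) (cross=20.861)
θ=47°: ex = (C−B)/|BC| = (0.5740,0.8188); ey = (-0.8188,0.5740)
θ=47°: P = B + 2.83·ex + 0.65·ey = (3.1383,4.8845)
θ=82°: B = A + 3.00·(cos82°, sin82°) = (0.4175, 2.9708)
θ=82°: |BD| = 9.0821
θ=82°: circle(B,3.00) ∩ circle(D,7.00): a=2.3389, h=1.8787
θ=82°:   candidates: C₊=(3.2423,3.9811) cross=17.062; C₋=(2.0132,0.4304) cross=-17.062
θ=82°:   branch + wants cross > 0 → take C=(3.2423,3.9811) (cross=17.062)
θ=82°: ex = (C−B)/|BC| = (0.9416,0.3368); ey = (-0.3368,0.9416)
θ=82°: P = B + 2.83·ex + 0.65·ey = (2.8633,4.5359)
θ=311°: B = A + 3.00·(cos311°, sin311°) = (1.9682, -2.2641)
θ=311°: |BD| = 7.3873
θ=311°: circle(B,3.00) ∩ circle(D,7.00): a=0.9863, h=2.8332
θ=311°:   candidates: C₊=(2.0387,0.7350) cross=20.930; C₋=(3.7754,-4.6587) cross=-20.930
θ=311°:   branch + wants cross > 0 → take C=(2.0387,0.7350) (cross=20.930)
θ=311°: ex = (C−B)/|BC| = (0.0235,0.9997); ey = (-0.9997,0.0235)
θ=311°: P = B + 2.83·ex + 0.65·ey = (1.3849,0.5804)

θ=13°: 2.38 3.53
θ=47°: 3.14 4.88
θ=82°: 2.86 4.54
θ=311°: 1.38 0.58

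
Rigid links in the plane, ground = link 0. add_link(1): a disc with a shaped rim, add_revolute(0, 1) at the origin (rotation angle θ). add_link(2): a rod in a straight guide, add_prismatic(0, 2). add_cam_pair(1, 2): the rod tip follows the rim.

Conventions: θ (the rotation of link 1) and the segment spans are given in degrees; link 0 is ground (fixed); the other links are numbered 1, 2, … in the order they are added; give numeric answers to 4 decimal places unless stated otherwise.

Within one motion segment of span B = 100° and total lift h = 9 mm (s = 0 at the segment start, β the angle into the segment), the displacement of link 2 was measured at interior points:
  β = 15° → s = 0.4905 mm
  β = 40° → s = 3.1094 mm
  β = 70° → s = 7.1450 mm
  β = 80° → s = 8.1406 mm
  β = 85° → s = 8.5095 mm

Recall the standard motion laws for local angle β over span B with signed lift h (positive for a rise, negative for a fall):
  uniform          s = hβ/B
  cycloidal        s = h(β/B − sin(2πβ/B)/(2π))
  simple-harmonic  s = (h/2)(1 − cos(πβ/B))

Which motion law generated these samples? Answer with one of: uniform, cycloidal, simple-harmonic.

candidates at β/B = r: uniform s = h·r (linear in β); cycloidal s = h·(r − sin(2πr)/(2π)); simple-harmonic s = (h/2)(1 − cos(πr))
β=15°: printed 0.4905 | uniform 1.3500, cycloidal 0.1912, simple-harmonic 0.4905
β=40°: printed 3.1094 | uniform 3.6000, cycloidal 2.7581, simple-harmonic 3.1094
β=70°: printed 7.1450 | uniform 6.3000, cycloidal 7.6623, simple-harmonic 7.1450
β=80°: printed 8.1406 | uniform 7.2000, cycloidal 8.5623, simple-harmonic 8.1406
β=85°: printed 8.5095 | uniform 7.6500, cycloidal 8.8088, simple-harmonic 8.5095
only one law matches every sample → simple-harmonic

simple-harmonic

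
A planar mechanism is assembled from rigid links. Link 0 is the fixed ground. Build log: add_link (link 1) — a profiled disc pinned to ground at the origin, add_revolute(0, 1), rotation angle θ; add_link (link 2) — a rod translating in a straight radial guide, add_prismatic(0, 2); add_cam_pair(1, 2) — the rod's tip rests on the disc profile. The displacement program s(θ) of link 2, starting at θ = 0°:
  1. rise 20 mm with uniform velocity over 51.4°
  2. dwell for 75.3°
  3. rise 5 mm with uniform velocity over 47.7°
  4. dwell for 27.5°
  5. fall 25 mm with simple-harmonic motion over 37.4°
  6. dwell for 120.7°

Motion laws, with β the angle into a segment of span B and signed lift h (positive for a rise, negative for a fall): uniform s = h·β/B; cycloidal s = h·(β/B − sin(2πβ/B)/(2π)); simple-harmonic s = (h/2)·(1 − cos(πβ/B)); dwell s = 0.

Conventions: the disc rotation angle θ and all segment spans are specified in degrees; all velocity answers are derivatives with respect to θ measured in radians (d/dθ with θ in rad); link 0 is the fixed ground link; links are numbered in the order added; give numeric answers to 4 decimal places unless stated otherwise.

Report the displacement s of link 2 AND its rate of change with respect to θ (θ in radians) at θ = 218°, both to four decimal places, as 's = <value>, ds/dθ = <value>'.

seg 1 [0°–51.4°] uniform, h=20: full span → s += 20 → s = 20.0000
seg 2 [51.4°–126.7°] dwell: s stays 20.0000
seg 3 [126.7°–174.4°] uniform, h=5: full span → s += 5 → s = 25.0000
seg 4 [174.4°–201.9°] dwell: s stays 25.0000
seg 5 [201.9°–239.3°] simple-harmonic, h=-25: θ=218° here. β=16.1, B=37.4. -25/2·(1 − cos(π·0.4305)) = -9.7917 → s = 15.2083
velocity in seg [201.9°–239.3°] (simple-harmonic), θ in radians: β = 16.1° = 0.2810 rad, B = 37.4° = 0.6528 rad; ds/dθ = (πh/(2B)) sin(πβ/B) = (π·(-25)/(2·0.6528)) sin(π·0.4305) = -58.731346 mm/rad

s = 15.2083, ds/dθ = -58.7313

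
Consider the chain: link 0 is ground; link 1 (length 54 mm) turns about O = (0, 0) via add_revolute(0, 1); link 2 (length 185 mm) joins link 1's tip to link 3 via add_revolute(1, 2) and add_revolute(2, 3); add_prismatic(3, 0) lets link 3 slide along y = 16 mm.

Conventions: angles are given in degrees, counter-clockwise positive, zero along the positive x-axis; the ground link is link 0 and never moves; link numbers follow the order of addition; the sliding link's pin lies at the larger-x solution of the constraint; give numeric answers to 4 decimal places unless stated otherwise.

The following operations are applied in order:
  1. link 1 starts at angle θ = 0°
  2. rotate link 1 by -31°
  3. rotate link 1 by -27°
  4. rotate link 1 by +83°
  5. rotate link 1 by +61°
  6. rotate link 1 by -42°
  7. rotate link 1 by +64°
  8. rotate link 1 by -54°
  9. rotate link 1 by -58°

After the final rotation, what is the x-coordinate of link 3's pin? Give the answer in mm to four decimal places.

geometry: r = 54 mm, L = 185 mm, e = 16 mm; θ starts at 0°
rotate link 1 by -31°: θ ← 0° -31° = -31°
rotate link 1 by -27°: θ ← -31° -27° = -58°
rotate link 1 by +83°: θ ← -58° +83° = 25°
rotate link 1 by +61°: θ ← 25° +61° = 86°
rotate link 1 by -42°: θ ← 86° -42° = 44°
rotate link 1 by +64°: θ ← 44° +64° = 108°
rotate link 1 by -54°: θ ← 108° -54° = 54°
rotate link 1 by -58°: θ ← 54° -58° = -4°
crank pin P = (r cos θ, r sin θ) = (53.868459, -3.766850)
h = r sin θ − e = -3.766850 − 16 = -19.766850
x = r cos θ + √(L² − h²) = 53.868459 + 183.940946 = 237.809405

237.8094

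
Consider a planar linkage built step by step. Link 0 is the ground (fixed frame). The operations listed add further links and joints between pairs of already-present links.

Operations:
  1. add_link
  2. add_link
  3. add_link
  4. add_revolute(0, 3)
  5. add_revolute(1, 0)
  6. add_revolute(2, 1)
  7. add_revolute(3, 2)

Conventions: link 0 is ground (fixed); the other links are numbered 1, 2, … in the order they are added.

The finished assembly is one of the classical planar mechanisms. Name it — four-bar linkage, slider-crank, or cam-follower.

links: 4 (incl. ground); joints: 4 revolute, 0 prismatic, 0 higher (cam) pair, forming one closed loop
4 links in a single 4R loop → four-bar linkage

four-bar linkage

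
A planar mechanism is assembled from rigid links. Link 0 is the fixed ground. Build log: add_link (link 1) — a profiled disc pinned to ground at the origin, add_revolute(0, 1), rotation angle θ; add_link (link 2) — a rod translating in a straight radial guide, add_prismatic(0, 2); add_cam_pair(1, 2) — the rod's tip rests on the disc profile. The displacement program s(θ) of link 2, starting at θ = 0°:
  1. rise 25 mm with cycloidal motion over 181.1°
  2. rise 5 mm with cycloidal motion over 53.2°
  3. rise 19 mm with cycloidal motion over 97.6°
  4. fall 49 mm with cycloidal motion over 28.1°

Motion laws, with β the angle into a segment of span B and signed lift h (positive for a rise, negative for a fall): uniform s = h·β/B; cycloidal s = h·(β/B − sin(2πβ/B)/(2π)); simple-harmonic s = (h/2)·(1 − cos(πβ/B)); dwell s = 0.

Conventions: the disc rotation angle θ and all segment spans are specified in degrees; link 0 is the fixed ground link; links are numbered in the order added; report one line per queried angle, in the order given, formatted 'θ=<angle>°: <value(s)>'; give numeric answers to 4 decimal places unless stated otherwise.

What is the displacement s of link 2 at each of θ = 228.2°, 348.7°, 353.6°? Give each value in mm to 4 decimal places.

seg 1 [0°–181.1°] cycloidal, h=25: full span → s += 25 → s = 25.0000
seg 2 [181.1°–234.3°] cycloidal, h=5: θ=228.2° here. β=47.1, B=53.2. 5·(0.8853 − sin(2π·0.8853)/(2π)) = 4.9517 → s = 29.9517
seg 2 [181.1°–234.3°] cycloidal, h=5: full span → s += 5 → s = 30.0000
seg 3 [234.3°–331.9°] cycloidal, h=19: full span → s += 19 → s = 49.0000
seg 4 [331.9°–360°] cycloidal, h=-49: θ=348.7° here. β=16.8, B=28.1. -49·(0.5979 − sin(2π·0.5979)/(2π)) = -33.7942 → s = 15.2058
seg 4 [331.9°–360°] cycloidal, h=-49: θ=353.6° here. β=21.7, B=28.1. -49·(0.7722 − sin(2π·0.7722)/(2π)) = -45.5624 → s = 3.4376

θ=228.2°: 29.9517
θ=348.7°: 15.2058
θ=353.6°: 3.4376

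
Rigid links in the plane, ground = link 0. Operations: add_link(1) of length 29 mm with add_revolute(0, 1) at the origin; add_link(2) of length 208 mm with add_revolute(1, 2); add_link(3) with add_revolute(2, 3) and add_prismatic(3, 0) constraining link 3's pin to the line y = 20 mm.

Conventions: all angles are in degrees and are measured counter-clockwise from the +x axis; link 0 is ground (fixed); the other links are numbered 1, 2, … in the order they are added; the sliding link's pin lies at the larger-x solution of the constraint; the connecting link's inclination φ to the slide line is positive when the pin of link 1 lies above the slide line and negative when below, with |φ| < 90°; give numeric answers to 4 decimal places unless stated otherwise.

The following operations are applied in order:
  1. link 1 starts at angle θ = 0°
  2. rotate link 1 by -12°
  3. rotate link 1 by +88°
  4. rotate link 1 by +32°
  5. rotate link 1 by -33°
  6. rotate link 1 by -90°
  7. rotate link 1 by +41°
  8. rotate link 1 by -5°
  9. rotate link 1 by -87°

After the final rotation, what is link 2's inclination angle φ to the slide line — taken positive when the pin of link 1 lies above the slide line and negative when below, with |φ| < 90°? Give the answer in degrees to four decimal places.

geometry: r = 29 mm, L = 208 mm, e = 20 mm; θ starts at 0°
rotate link 1 by -12°: θ ← 0° -12° = -12°
rotate link 1 by +88°: θ ← -12° +88° = 76°
rotate link 1 by +32°: θ ← 76° +32° = 108°
rotate link 1 by -33°: θ ← 108° -33° = 75°
rotate link 1 by -90°: θ ← 75° -90° = -15°
rotate link 1 by +41°: θ ← -15° +41° = 26°
rotate link 1 by -5°: θ ← 26° -5° = 21°
rotate link 1 by -87°: θ ← 21° -87° = -66°
h = r sin θ − e = -26.492818 − 20 = -46.492818
sin φ = h / L = -46.492818 / 208 = -0.22352316
φ = arcsin(-0.22352316) = -12.916050°

-12.9161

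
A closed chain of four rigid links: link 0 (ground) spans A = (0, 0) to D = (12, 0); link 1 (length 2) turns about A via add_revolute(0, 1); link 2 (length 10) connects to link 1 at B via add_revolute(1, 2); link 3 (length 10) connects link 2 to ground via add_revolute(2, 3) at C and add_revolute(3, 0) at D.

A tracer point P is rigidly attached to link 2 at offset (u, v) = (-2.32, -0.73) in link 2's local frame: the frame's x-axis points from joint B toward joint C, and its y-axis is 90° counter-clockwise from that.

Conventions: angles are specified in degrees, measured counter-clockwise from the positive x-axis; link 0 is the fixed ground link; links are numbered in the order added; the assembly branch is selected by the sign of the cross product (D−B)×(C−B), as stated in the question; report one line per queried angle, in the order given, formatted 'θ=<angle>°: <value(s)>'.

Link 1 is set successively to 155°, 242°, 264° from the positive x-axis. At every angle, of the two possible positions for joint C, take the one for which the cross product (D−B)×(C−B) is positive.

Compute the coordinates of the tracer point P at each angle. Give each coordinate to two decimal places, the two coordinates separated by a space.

A=(0,0), D=(12.00,0)
θ=155°: B = A + 2.00·(cos155°, sin155°) = (-1.8126, 0.8452)
θ=155°: |BD| = 13.8385
θ=155°: circle(B,10.00) ∩ circle(D,10.00): a=6.9192, h=7.2197
θ=155°:   candidates: C₊=(5.5347,7.6289) cross=99.910; C₋=(4.6527,-6.7836) cross=-99.910
θ=155°:   branch + wants cross > 0 → take C=(5.5347,7.6289) (cross=99.910)
θ=155°: ex = (C−B)/|BC| = (0.7347,0.6784); ey = (-0.6784,0.7347)
θ=155°: P = B + -2.32·ex + -0.73·ey = (-3.0220,-1.2649)
θ=242°: B = A + 2.00·(cos242°, sin242°) = (-0.9389, -1.7659)
θ=242°: |BD| = 13.0589
θ=242°: circle(B,10.00) ∩ circle(D,10.00): a=6.5294, h=7.5741
θ=242°:   candidates: C₊=(4.5063,6.6215) cross=98.909; C₋=(6.5547,-8.3874) cross=-98.909
θ=242°:   branch + wants cross > 0 → take C=(4.5063,6.6215) (cross=98.909)
θ=242°: ex = (C−B)/|BC| = (0.5445,0.8387); ey = (-0.8387,0.5445)
θ=242°: P = B + -2.32·ex + -0.73·ey = (-1.5900,-4.1093)
θ=264°: B = A + 2.00·(cos264°, sin264°) = (-0.2091, -1.9890)
θ=264°: |BD| = 12.3700
θ=264°: circle(B,10.00) ∩ circle(D,10.00): a=6.1850, h=7.8578
θ=264°:   candidates: C₊=(4.6320,6.7611) cross=97.202; C₋=(7.1590,-8.7501) cross=-97.202
θ=264°:   branch + wants cross > 0 → take C=(4.6320,6.7611) (cross=97.202)
θ=264°: ex = (C−B)/|BC| = (0.4841,0.8750); ey = (-0.8750,0.4841)
θ=264°: P = B + -2.32·ex + -0.73·ey = (-0.6934,-4.3725)

θ=155°: -3.02 -1.26
θ=242°: -1.59 -4.11
θ=264°: -0.69 -4.37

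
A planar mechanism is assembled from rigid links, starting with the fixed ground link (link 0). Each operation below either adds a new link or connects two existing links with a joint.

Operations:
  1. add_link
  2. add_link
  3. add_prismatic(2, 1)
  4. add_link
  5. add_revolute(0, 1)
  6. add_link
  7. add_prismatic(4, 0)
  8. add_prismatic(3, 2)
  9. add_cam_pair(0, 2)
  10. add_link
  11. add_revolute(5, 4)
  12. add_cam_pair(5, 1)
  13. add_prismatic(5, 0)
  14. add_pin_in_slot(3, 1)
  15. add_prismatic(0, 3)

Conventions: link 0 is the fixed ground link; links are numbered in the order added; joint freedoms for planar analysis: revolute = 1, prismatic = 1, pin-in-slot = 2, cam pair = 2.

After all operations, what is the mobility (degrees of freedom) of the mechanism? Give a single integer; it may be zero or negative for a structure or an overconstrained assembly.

ground; <1,0,0>
#1 <2,0,0>
#2 <3,0,0>
P:2↔1 J1 <3,1,0>
#3 <4,1,0>
R:0↔1 J1 <4,2,0>
#4 <5,2,0>
P:4↔0 J1 <5,3,0>
P:3↔2 J1 <5,4,0>
C:0↔2 J2 <5,4,1>
#5 <6,4,1>
R:5↔4 J1 <6,5,1>
C:5↔1 J2 <6,5,2>
P:5↔0 J1 <6,6,2>
PS:3↔1 J2 <6,6,3>
P:0↔3 J1 <6,7,3>
3×5 − 2×7 − 1×3 = -2

M = -2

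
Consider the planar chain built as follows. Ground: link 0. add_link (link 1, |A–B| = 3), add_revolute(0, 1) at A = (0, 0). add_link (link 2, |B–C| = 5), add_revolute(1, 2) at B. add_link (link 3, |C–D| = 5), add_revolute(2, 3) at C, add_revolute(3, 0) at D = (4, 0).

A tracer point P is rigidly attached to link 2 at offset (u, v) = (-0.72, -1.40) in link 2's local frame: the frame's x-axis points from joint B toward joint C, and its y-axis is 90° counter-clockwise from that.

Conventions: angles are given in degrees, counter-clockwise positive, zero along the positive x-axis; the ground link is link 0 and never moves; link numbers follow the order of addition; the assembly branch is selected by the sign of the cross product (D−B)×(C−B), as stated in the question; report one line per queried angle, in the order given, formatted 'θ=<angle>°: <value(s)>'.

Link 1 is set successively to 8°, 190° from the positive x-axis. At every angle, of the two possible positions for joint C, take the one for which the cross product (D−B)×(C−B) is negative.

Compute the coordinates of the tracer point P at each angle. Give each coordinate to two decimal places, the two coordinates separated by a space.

A=(0,0), D=(4.00,0)
θ=8°: B = A + 3.00·(cos8°, sin8°) = (2.9708, 0.4175)
θ=8°: |BD| = 1.1107
θ=8°: circle(B,5.00) ∩ circle(D,5.00): a=0.5553, h=4.9691
θ=8°:   candidates: C₊=(5.3534,4.8134) cross=5.519; C₋=(1.6174,-4.3958) cross=-5.519
θ=8°:   branch - wants cross < 0 → take C=(1.6174,-4.3958) (cross=-5.519)
θ=8°: ex = (C−B)/|BC| = (-0.2707,-0.9627); ey = (0.9627,-0.2707)
θ=8°: P = B + -0.72·ex + -1.40·ey = (1.8180,1.4896)
θ=190°: B = A + 3.00·(cos190°, sin190°) = (-2.9544, -0.5209)
θ=190°: |BD| = 6.9739
θ=190°: circle(B,5.00) ∩ circle(D,5.00): a=3.4870, h=3.5835
θ=190°:   candidates: C₊=(0.2551,3.3130) cross=24.991; C₋=(0.7905,-3.8339) cross=-24.991
θ=190°:   branch - wants cross < 0 → take C=(0.7905,-3.8339) (cross=-24.991)
θ=190°: ex = (C−B)/|BC| = (0.7490,-0.6626); ey = (0.6626,0.7490)
θ=190°: P = B + -0.72·ex + -1.40·ey = (-4.4213,-1.0924)

θ=8°: 1.82 1.49
θ=190°: -4.42 -1.09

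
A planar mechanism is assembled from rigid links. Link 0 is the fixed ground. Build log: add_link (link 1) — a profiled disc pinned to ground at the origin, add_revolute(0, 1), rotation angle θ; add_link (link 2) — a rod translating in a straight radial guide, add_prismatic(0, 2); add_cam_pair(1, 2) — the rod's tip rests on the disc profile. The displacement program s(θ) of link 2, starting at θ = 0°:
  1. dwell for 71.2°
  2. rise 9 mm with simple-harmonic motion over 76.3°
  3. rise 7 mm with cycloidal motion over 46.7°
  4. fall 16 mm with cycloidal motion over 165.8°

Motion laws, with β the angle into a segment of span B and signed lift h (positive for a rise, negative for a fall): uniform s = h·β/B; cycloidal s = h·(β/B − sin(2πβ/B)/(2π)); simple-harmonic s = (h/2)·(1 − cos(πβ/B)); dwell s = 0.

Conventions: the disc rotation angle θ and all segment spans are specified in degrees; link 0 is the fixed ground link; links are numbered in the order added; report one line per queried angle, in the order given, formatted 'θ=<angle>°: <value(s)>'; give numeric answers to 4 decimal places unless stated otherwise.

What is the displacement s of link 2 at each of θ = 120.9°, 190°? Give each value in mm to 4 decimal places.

seg 1 [0°–71.2°] dwell: s stays 0.0000
seg 2 [71.2°–147.5°] simple-harmonic, h=9: θ=120.9° here. β=49.7, B=76.3. 9/2·(1 − cos(π·0.6514)) = 6.5603 → s = 6.5603
seg 2 [71.2°–147.5°] simple-harmonic, h=9: full span → s += 9 → s = 9.0000
seg 3 [147.5°–194.2°] cycloidal, h=7: θ=190° here. β=42.5, B=46.7. 7·(0.9101 − sin(2π·0.9101)/(2π)) = 6.9670 → s = 15.9670

θ=120.9°: 6.5603
θ=190°: 15.9670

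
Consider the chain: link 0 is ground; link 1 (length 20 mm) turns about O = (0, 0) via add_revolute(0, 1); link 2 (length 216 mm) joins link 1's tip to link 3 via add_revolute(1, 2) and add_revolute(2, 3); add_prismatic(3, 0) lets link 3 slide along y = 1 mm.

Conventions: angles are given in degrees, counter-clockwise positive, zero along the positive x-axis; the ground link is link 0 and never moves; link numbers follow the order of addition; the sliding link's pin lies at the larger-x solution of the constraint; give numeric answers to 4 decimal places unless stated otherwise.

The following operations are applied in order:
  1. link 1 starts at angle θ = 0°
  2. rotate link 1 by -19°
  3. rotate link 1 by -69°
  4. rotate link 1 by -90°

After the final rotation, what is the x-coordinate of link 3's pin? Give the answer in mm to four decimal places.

geometry: r = 20 mm, L = 216 mm, e = 1 mm; θ starts at 0°
rotate link 1 by -19°: θ ← 0° -19° = -19°
rotate link 1 by -69°: θ ← -19° -69° = -88°
rotate link 1 by -90°: θ ← -88° -90° = -178°
crank pin P = (r cos θ, r sin θ) = (-19.987817, -0.697990)
h = r sin θ − e = -0.697990 − 1 = -1.697990
x = r cos θ + √(L² − h²) = -19.987817 + 215.993326 = 196.005509

196.0055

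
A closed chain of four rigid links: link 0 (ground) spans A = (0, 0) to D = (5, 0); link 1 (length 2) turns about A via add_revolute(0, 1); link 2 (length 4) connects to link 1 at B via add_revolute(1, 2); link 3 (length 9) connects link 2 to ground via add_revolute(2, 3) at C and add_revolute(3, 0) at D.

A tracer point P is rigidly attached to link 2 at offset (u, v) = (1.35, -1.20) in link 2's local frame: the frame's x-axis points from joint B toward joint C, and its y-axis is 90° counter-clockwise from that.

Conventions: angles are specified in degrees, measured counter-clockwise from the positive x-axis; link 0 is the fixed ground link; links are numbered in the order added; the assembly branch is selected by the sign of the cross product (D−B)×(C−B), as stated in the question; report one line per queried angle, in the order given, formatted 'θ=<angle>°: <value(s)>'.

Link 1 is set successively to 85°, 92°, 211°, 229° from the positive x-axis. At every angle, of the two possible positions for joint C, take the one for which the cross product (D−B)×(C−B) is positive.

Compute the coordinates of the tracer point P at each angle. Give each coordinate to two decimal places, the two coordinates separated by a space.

A=(0,0), D=(5.00,0)
θ=85°: B = A + 2.00·(cos85°, sin85°) = (0.1743, 1.9924)
θ=85°: |BD| = 5.2208
θ=85°: circle(B,4.00) ∩ circle(D,9.00): a=-3.6147, h=1.7129
θ=85°:   candidates: C₊=(-2.5131,4.9551) cross=8.943; C₋=(-3.8205,1.7886) cross=-8.943
θ=85°:   branch + wants cross > 0 → take C=(-2.5131,4.9551) (cross=8.943)
θ=85°: ex = (C−B)/|BC| = (-0.6719,0.7407); ey = (-0.7407,-0.6719)
θ=85°: P = B + 1.35·ex + -1.20·ey = (0.1561,3.7985)
θ=92°: B = A + 2.00·(cos92°, sin92°) = (-0.0698, 1.9988)
θ=92°: |BD| = 5.4496
θ=92°: circle(B,4.00) ∩ circle(D,9.00): a=-3.2390, h=2.3472
θ=92°:   candidates: C₊=(-2.2222,5.3703) cross=12.791; C₋=(-3.9439,1.0032) cross=-12.791
θ=92°:   branch + wants cross > 0 → take C=(-2.2222,5.3703) (cross=12.791)
θ=92°: ex = (C−B)/|BC| = (-0.5381,0.8429); ey = (-0.8429,-0.5381)
θ=92°: P = B + 1.35·ex + -1.20·ey = (0.2152,3.7824)
θ=211°: B = A + 2.00·(cos211°, sin211°) = (-1.7143, -1.0301)
θ=211°: |BD| = 6.7929
θ=211°: circle(B,4.00) ∩ circle(D,9.00): a=-1.3880, h=3.7515
θ=211°:   candidates: C₊=(-3.6551,2.4675) cross=25.483; C₋=(-2.5174,-4.9486) cross=-25.483
θ=211°:   branch + wants cross > 0 → take C=(-3.6551,2.4675) (cross=25.483)
θ=211°: ex = (C−B)/|BC| = (-0.4852,0.8744); ey = (-0.8744,-0.4852)
θ=211°: P = B + 1.35·ex + -1.20·ey = (-1.3201,0.7326)
θ=229°: B = A + 2.00·(cos229°, sin229°) = (-1.3121, -1.5094)
θ=229°: |BD| = 6.4901
θ=229°: circle(B,4.00) ∩ circle(D,9.00): a=-1.7626, h=3.5907
θ=229°:   candidates: C₊=(-3.8615,1.5729) cross=23.304; C₋=(-2.1913,-5.4116) cross=-23.304
θ=229°:   branch + wants cross > 0 → take C=(-3.8615,1.5729) (cross=23.304)
θ=229°: ex = (C−B)/|BC| = (-0.6373,0.7706); ey = (-0.7706,-0.6373)
θ=229°: P = B + 1.35·ex + -1.20·ey = (-1.2478,0.2957)

θ=85°: 0.16 3.80
θ=92°: 0.22 3.78
θ=211°: -1.32 0.73
θ=229°: -1.25 0.30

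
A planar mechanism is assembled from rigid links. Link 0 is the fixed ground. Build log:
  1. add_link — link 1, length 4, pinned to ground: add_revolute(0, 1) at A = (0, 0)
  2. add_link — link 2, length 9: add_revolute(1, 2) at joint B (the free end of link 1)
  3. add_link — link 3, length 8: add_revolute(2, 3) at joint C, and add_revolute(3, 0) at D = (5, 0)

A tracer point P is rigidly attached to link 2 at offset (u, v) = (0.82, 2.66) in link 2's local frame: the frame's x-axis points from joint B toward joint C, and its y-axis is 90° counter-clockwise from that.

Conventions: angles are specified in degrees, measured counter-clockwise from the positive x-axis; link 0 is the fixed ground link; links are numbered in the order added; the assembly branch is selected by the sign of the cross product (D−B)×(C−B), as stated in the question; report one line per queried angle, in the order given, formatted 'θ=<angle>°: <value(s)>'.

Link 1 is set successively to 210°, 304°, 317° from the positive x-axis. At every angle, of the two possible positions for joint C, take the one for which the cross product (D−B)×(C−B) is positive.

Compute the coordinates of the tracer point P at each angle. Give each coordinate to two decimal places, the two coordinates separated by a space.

A=(0,0), D=(5.00,0)
θ=210°: B = A + 4.00·(cos210°, sin210°) = (-3.4641, -2.0000)
θ=210°: |BD| = 8.6972
θ=210°: circle(B,9.00) ∩ circle(D,8.00): a=5.3259, h=7.2550
θ=210°:   candidates: C₊=(0.0507,6.2853) cross=63.098; C₋=(3.3874,-7.8358) cross=-63.098
θ=210°:   branch + wants cross > 0 → take C=(0.0507,6.2853) (cross=63.098)
θ=210°: ex = (C−B)/|BC| = (0.3905,0.9206); ey = (-0.9206,0.3905)
θ=210°: P = B + 0.82·ex + 2.66·ey = (-5.5926,-0.2063)
θ=304°: B = A + 4.00·(cos304°, sin304°) = (2.2368, -3.3162)
θ=304°: |BD| = 4.3165
θ=304°: circle(B,9.00) ∩ circle(D,8.00): a=4.1274, h=7.9978
θ=304°:   candidates: C₊=(-1.2653,4.9745) cross=34.522; C₋=(11.0232,-5.2650) cross=-34.522
θ=304°:   branch + wants cross > 0 → take C=(-1.2653,4.9745) (cross=34.522)
θ=304°: ex = (C−B)/|BC| = (-0.3891,0.9212); ey = (-0.9212,-0.3891)
θ=304°: P = B + 0.82·ex + 2.66·ey = (-0.5327,-3.5958)
θ=317°: B = A + 4.00·(cos317°, sin317°) = (2.9254, -2.7280)
θ=317°: |BD| = 3.4272
θ=317°: circle(B,9.00) ∩ circle(D,8.00): a=4.1938, h=7.9632
θ=317°:   candidates: C₊=(-0.8745,5.4305) cross=27.292; C₋=(11.8025,-4.2102) cross=-27.292
θ=317°:   branch + wants cross > 0 → take C=(-0.8745,5.4305) (cross=27.292)
θ=317°: ex = (C−B)/|BC| = (-0.4222,0.9065); ey = (-0.9065,-0.4222)
θ=317°: P = B + 0.82·ex + 2.66·ey = (0.1679,-3.1078)

θ=210°: -5.59 -0.21
θ=304°: -0.53 -3.60
θ=317°: 0.17 -3.11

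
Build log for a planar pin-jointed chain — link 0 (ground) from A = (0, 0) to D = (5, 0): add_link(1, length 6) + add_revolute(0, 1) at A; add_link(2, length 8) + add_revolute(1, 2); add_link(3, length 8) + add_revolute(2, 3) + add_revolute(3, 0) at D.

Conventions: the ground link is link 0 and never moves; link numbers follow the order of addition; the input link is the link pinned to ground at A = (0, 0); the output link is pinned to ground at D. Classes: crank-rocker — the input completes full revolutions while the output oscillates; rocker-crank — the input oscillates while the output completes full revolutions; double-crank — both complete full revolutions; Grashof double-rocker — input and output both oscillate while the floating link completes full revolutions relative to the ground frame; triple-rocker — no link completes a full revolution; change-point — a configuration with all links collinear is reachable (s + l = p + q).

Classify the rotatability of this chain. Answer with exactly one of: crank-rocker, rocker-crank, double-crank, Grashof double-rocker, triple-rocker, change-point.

lengths: ground=5, input=6, coupler=8, output=8
sorted: s=5 (shortest), l=8 (longest), p+q=14
s + l = 13 vs p + q = 14
s + l < p + q (Grashof) with shortest = ground link → double-crank

double-crank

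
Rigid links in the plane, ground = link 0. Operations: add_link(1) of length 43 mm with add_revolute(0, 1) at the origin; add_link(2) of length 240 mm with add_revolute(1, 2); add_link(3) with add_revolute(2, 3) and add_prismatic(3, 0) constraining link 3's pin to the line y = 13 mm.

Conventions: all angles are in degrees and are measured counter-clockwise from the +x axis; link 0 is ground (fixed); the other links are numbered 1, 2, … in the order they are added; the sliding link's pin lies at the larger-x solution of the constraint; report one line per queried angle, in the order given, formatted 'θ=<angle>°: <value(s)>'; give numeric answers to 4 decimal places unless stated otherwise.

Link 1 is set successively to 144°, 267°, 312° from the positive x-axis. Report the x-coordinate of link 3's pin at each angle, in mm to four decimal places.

geometry: r = 43 mm, L = 240 mm, e = 13 mm
θ=144°: crank pin P = (r cos θ, r sin θ) = (-34.787731, 25.274766)
θ=144°: h = r sin θ − e = 25.274766 − 13 = 12.274766
θ=144°: x = r cos θ + √(L² − h²) = -34.787731 + 239.685899 = 204.898168
θ=267°: crank pin P = (r cos θ, r sin θ) = (-2.250446, -42.941070)
θ=267°: h = r sin θ − e = -42.941070 − 13 = -55.941070
θ=267°: x = r cos θ + √(L² − h²) = -2.250446 + 233.389367 = 231.138921
θ=312°: crank pin P = (r cos θ, r sin θ) = (28.772616, -31.955227)
θ=312°: h = r sin θ − e = -31.955227 − 13 = -44.955227
θ=312°: x = r cos θ + √(L² − h²) = 28.772616 + 235.752047 = 264.524663

θ=144°: 204.8982
θ=267°: 231.1389
θ=312°: 264.5247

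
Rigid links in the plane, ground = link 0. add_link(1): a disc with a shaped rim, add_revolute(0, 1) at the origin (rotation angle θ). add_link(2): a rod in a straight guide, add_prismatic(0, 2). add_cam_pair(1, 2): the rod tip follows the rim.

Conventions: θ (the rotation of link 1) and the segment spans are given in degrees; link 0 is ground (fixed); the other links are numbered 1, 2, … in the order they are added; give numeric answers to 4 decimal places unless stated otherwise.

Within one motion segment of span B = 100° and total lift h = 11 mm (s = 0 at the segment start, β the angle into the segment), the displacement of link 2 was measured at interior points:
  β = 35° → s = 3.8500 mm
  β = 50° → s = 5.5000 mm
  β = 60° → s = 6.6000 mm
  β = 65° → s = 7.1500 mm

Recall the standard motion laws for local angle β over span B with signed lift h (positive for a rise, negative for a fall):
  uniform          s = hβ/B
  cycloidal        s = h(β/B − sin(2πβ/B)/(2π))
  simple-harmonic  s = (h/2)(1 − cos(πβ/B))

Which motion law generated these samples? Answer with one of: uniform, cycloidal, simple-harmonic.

candidates at β/B = r: uniform s = h·r (linear in β); cycloidal s = h·(r − sin(2πr)/(2π)); simple-harmonic s = (h/2)(1 − cos(πr))
β=35°: printed 3.8500 | uniform 3.8500, cycloidal 2.4337, simple-harmonic 3.0031
β=50°: printed 5.5000 | uniform 5.5000, cycloidal 5.5000, simple-harmonic 5.5000
β=60°: printed 6.6000 | uniform 6.6000, cycloidal 7.6290, simple-harmonic 7.1996
β=65°: printed 7.1500 | uniform 7.1500, cycloidal 8.5663, simple-harmonic 7.9969
only one law matches every sample → uniform

uniform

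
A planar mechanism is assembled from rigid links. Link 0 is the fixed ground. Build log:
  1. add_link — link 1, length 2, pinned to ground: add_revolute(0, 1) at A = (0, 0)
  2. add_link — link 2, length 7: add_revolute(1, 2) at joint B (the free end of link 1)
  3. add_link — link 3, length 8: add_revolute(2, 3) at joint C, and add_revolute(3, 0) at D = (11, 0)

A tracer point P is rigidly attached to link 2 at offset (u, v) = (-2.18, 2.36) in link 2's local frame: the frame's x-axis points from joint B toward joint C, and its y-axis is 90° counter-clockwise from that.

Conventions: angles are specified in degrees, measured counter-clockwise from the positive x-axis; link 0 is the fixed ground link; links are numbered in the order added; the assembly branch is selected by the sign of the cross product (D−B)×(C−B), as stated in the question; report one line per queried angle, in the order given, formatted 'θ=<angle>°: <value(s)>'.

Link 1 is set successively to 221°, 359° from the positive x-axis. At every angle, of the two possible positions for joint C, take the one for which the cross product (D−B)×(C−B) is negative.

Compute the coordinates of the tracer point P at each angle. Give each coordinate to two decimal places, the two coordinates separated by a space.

A=(0,0), D=(11.00,0)
θ=221°: B = A + 2.00·(cos221°, sin221°) = (-1.5094, -1.3121)
θ=221°: |BD| = 12.5780
θ=221°: circle(B,7.00) ∩ circle(D,8.00): a=5.6927, h=4.0734
θ=221°:   candidates: C₊=(3.7273,3.3329) cross=51.236; C₋=(4.5772,-4.7694) cross=-51.236
θ=221°:   branch - wants cross < 0 → take C=(4.5772,-4.7694) (cross=-51.236)
θ=221°: ex = (C−B)/|BC| = (0.8695,-0.4939); ey = (0.4939,0.8695)
θ=221°: P = B + -2.18·ex + 2.36·ey = (-2.2394,1.8167)
θ=359°: B = A + 2.00·(cos359°, sin359°) = (1.9997, -0.0349)
θ=359°: |BD| = 9.0004
θ=359°: circle(B,7.00) ∩ circle(D,8.00): a=3.6669, h=5.9627
θ=359°:   candidates: C₊=(5.6434,5.9420) cross=53.667; C₋=(5.6897,-5.9834) cross=-53.667
θ=359°:   branch - wants cross < 0 → take C=(5.6897,-5.9834) (cross=-53.667)
θ=359°: ex = (C−B)/|BC| = (0.5271,-0.8498); ey = (0.8498,0.5271)
θ=359°: P = B + -2.18·ex + 2.36·ey = (2.8560,3.0617)

θ=221°: -2.24 1.82
θ=359°: 2.86 3.06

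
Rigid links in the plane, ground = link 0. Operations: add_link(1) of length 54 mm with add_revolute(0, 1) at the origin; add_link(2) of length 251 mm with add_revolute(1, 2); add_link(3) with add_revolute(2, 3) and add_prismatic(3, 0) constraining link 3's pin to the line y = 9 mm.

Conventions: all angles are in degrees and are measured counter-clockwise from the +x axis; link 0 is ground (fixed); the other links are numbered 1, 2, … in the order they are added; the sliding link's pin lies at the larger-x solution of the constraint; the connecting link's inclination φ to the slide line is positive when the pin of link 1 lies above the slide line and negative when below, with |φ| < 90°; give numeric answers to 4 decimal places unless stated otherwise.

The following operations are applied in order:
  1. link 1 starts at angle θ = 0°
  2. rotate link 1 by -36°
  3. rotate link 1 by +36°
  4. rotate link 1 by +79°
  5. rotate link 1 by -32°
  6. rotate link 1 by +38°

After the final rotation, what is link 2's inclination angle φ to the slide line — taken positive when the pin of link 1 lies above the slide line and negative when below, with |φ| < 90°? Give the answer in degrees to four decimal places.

geometry: r = 54 mm, L = 251 mm, e = 9 mm; θ starts at 0°
rotate link 1 by -36°: θ ← 0° -36° = -36°
rotate link 1 by +36°: θ ← -36° +36° = 0°
rotate link 1 by +79°: θ ← 0° +79° = 79°
rotate link 1 by -32°: θ ← 79° -32° = 47°
rotate link 1 by +38°: θ ← 47° +38° = 85°
h = r sin θ − e = 53.794514 − 9 = 44.794514
sin φ = h / L = 44.794514 / 251 = 0.17846420
φ = arcsin(0.17846420) = 10.280316°

10.2803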